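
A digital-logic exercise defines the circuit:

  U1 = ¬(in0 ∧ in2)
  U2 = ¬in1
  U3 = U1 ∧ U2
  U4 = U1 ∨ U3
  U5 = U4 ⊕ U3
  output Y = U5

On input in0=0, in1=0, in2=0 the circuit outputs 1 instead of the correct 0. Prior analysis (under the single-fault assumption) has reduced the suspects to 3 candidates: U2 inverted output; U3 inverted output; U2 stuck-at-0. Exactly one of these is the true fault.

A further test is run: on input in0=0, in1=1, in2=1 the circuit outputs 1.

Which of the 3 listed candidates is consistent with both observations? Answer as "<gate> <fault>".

Evaluate each candidate on input in0=0, in1=1, in2=1:
  U2 inverted output: U1=1, U2=1 [inverted output], U3=1, U4=1, U5=0 → 0 — eliminated
  U3 inverted output: U1=1, U2=0, U3=1 [inverted output], U4=1, U5=0 → 0 — eliminated
  U2 stuck-at-0: U1=1, U2=0 [stuck-at-0], U3=0, U4=1, U5=1 → 1 — matches
Only U2 stuck-at-0 reproduces the observed 1.

U2 stuck-at-0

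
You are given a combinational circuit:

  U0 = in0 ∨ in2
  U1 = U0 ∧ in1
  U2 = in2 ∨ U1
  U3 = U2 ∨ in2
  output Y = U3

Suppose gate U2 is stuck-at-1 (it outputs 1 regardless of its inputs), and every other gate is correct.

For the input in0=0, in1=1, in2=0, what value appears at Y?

1

Propagate with U2 forced: U0=0, U1=0, U2=1 [stuck-at-1], U3=1.
So Y = 1. (Without the fault it would be 0.)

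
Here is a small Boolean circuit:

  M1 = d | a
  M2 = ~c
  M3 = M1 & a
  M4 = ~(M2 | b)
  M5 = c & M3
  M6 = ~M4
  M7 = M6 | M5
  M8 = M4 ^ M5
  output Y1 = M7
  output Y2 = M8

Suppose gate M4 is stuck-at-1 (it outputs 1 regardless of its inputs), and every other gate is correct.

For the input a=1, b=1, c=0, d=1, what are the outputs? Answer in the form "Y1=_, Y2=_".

Y1=0, Y2=1

Propagate with M4 forced: M1=1, M2=1, M3=1, M4=1 [stuck-at-1], M5=0, M6=0, M7=0, M8=1.
So the outputs are Y1=0, Y2=1. (Without the fault they would be Y1=1, Y2=0.)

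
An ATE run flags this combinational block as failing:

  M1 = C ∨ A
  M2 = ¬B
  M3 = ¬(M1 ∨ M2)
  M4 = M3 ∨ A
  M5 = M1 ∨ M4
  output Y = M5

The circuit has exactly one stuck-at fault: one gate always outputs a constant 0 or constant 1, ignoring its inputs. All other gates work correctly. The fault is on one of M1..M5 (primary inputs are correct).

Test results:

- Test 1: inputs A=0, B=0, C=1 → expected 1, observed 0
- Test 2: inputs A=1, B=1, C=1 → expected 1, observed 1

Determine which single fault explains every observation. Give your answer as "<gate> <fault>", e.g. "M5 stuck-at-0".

M1 stuck-at-0

Fault-free values for test 1 (A=0, B=0, C=1): M1=1, M2=1, M3=0, M4=0, M5=1, giving Y=1. Observed 0.
Test 1: faults giving observed 0 are {M1 stuck-at-0, M5 stuck-at-0}.
Test 2 (A=1, B=1, C=1): fault-free M1=1, M2=0, M3=0, M4=1, M5=1 → 1; observed 1. Eliminates M5 stuck-at-0.
Only M1 stuck-at-0 is consistent with every test.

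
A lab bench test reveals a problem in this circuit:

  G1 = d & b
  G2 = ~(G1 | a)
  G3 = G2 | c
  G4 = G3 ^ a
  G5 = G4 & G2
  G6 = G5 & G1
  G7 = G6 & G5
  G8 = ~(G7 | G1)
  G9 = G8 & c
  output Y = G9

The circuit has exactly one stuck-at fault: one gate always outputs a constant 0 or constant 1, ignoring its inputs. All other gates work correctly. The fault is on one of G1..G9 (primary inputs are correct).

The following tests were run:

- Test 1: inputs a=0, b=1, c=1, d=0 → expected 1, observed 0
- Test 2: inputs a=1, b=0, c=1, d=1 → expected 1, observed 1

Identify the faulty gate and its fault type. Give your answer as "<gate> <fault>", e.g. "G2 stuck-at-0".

Fault-free values for test 1 (a=0, b=1, c=1, d=0): G1=0, G2=1, G3=1, G4=1, G5=1, G6=0, G7=0, G8=1, G9=1, giving Y=1. Observed 0.
Test 1: faults giving observed 0 are {G1 stuck-at-1, G6 stuck-at-1, G7 stuck-at-1, G8 stuck-at-0, G9 stuck-at-0}.
Test 2 (a=1, b=0, c=1, d=1): fault-free G1=0, G2=0, G3=1, G4=0, G5=0, G6=0, G7=0, G8=1, G9=1 → 1; observed 1. Eliminates G1 stuck-at-1, G7 stuck-at-1, G8 stuck-at-0, G9 stuck-at-0.
Only G6 stuck-at-1 is consistent with every test.

G6 stuck-at-1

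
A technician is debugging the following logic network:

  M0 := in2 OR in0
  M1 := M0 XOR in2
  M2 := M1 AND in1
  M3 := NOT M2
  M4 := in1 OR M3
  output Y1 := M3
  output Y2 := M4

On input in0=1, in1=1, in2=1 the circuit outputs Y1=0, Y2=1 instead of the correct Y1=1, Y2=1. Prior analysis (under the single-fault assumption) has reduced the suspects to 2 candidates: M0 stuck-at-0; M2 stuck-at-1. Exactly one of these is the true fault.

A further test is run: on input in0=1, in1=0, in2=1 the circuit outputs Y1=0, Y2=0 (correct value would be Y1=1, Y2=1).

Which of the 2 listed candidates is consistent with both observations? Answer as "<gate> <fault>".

Evaluate each candidate on input in0=1, in1=0, in2=1:
  M0 stuck-at-0: M0=0 [stuck-at-0], M1=1, M2=0, M3=1, M4=1 → Y1=1, Y2=1 — eliminated
  M2 stuck-at-1: M0=1, M1=0, M2=1 [stuck-at-1], M3=0, M4=0 → Y1=0, Y2=0 — matches
Only M2 stuck-at-1 reproduces the observed Y1=0, Y2=0.

M2 stuck-at-1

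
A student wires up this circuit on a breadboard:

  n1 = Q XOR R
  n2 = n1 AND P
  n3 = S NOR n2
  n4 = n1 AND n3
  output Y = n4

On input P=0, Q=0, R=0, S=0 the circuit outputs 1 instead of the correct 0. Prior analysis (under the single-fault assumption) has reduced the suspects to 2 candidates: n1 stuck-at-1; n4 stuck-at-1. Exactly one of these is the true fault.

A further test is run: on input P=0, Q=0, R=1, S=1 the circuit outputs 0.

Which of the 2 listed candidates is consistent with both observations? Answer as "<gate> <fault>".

n1 stuck-at-1

Evaluate each candidate on input P=0, Q=0, R=1, S=1:
  n1 stuck-at-1: n1=1 [stuck-at-1], n2=0, n3=0, n4=0 → 0 — matches
  n4 stuck-at-1: n1=1, n2=0, n3=0, n4=1 [stuck-at-1] → 1 — eliminated
Only n1 stuck-at-1 reproduces the observed 0.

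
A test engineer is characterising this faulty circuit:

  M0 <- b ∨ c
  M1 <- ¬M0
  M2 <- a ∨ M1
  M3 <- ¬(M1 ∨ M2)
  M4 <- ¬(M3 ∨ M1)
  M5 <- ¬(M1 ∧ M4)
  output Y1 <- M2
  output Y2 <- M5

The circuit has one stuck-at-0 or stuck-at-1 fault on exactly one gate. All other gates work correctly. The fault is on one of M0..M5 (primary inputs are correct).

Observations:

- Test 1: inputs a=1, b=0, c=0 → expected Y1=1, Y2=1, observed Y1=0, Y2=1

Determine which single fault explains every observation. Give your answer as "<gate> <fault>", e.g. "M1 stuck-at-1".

Fault-free values for test 1 (a=1, b=0, c=0): M0=0, M1=1, M2=1, M3=0, M4=0, M5=1, giving Y1=1, Y2=1. Observed Y1=0, Y2=1.
Test 1: faults giving observed Y1=0, Y2=1 are {M2 stuck-at-0}.
Only M2 stuck-at-0 is consistent with every test.

M2 stuck-at-0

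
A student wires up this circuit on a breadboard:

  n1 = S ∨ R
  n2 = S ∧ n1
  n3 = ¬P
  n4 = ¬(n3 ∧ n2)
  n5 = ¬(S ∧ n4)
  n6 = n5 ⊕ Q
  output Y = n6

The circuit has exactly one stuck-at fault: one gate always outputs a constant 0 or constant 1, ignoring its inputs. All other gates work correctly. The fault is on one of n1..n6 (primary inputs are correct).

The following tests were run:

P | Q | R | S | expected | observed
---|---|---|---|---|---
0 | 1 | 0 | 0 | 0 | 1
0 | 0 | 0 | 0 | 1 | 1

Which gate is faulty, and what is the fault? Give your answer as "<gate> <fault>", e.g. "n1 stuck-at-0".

n6 stuck-at-1

Fault-free values for test 1 (P=0, Q=1, R=0, S=0): n1=0, n2=0, n3=1, n4=1, n5=1, n6=0, giving Y=0. Observed 1.
Test 1: faults giving observed 1 are {n5 stuck-at-0, n6 stuck-at-1}.
Test 2 (P=0, Q=0, R=0, S=0): fault-free n1=0, n2=0, n3=1, n4=1, n5=1, n6=1 → 1; observed 1. Eliminates n5 stuck-at-0.
Only n6 stuck-at-1 is consistent with every test.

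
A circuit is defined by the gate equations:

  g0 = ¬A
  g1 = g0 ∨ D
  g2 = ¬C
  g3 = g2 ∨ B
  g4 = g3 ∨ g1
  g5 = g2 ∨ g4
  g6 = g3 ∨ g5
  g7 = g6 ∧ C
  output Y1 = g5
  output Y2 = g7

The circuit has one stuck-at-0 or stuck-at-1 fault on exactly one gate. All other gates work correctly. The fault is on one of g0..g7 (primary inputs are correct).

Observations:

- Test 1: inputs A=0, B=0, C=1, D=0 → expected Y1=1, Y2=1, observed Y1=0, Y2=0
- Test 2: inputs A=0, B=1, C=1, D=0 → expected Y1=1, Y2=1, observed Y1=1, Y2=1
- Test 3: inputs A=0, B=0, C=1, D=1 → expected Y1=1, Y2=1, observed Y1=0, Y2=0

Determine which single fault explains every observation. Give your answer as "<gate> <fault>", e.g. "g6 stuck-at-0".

Fault-free values for test 1 (A=0, B=0, C=1, D=0): g0=1, g1=1, g2=0, g3=0, g4=1, g5=1, g6=1, g7=1, giving Y1=1, Y2=1. Observed Y1=0, Y2=0.
Test 1: faults giving observed Y1=0, Y2=0 are {g0 stuck-at-0, g1 stuck-at-0, g4 stuck-at-0, g5 stuck-at-0}.
Test 2 (A=0, B=1, C=1, D=0): fault-free g0=1, g1=1, g2=0, g3=1, g4=1, g5=1, g6=1, g7=1 → Y1=1, Y2=1; observed Y1=1, Y2=1. Eliminates g4 stuck-at-0, g5 stuck-at-0.
Test 3 (A=0, B=0, C=1, D=1): fault-free g0=1, g1=1, g2=0, g3=0, g4=1, g5=1, g6=1, g7=1 → Y1=1, Y2=1; observed Y1=0, Y2=0. Eliminates g0 stuck-at-0.
Only g1 stuck-at-0 is consistent with every test.

g1 stuck-at-0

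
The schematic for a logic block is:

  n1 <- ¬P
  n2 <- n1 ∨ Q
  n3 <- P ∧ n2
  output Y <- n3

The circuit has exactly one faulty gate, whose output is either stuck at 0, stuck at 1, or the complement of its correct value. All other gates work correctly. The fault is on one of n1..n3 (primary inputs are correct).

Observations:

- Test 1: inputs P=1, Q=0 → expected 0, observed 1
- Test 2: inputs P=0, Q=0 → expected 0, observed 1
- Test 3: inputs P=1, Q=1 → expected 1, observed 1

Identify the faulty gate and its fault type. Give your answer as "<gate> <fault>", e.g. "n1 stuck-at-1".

n3 stuck-at-1

Fault-free values for test 1 (P=1, Q=0): n1=0, n2=0, n3=0, giving Y=0. Observed 1.
Test 1: faults giving observed 1 are {n1 stuck-at-1, n1 inverted output, n2 stuck-at-1, n2 inverted output, n3 stuck-at-1, n3 inverted output}.
Test 2 (P=0, Q=0): fault-free n1=1, n2=1, n3=0 → 0; observed 1. Eliminates n1 stuck-at-1, n1 inverted output, n2 stuck-at-1, n2 inverted output.
Test 3 (P=1, Q=1): fault-free n1=0, n2=1, n3=1 → 1; observed 1. Eliminates n3 inverted output.
Only n3 stuck-at-1 is consistent with every test.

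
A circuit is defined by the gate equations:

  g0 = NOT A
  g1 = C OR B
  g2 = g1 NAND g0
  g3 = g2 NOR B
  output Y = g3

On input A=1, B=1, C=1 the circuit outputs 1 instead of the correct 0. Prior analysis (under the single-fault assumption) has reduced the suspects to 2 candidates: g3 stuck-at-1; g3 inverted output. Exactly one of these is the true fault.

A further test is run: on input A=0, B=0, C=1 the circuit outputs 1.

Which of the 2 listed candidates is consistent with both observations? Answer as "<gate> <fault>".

g3 stuck-at-1

Evaluate each candidate on input A=0, B=0, C=1:
  g3 stuck-at-1: g0=1, g1=1, g2=0, g3=1 [stuck-at-1] → 1 — matches
  g3 inverted output: g0=1, g1=1, g2=0, g3=0 [inverted output] → 0 — eliminated
Only g3 stuck-at-1 reproduces the observed 1.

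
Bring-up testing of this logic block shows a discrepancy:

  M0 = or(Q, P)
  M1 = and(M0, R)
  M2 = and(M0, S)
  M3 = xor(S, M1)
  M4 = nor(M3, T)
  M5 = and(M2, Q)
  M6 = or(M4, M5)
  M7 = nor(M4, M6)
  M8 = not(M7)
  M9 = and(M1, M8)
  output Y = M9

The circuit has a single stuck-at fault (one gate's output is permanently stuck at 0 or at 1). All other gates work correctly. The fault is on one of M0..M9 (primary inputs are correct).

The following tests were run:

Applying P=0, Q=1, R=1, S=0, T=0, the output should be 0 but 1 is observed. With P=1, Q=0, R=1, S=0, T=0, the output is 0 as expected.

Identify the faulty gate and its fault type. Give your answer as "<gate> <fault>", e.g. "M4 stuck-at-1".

Fault-free values for test 1 (P=0, Q=1, R=1, S=0, T=0): M0=1, M1=1, M2=0, M3=1, M4=0, M5=0, M6=0, M7=1, M8=0, M9=0, giving Y=0. Observed 1.
Test 1: faults giving observed 1 are {M2 stuck-at-1, M3 stuck-at-0, M4 stuck-at-1, M5 stuck-at-1, M6 stuck-at-1, M7 stuck-at-0, M8 stuck-at-1, M9 stuck-at-1}.
Test 2 (P=1, Q=0, R=1, S=0, T=0): fault-free M0=1, M1=1, M2=0, M3=1, M4=0, M5=0, M6=0, M7=1, M8=0, M9=0 → 0; observed 0. Eliminates M3 stuck-at-0, M4 stuck-at-1, M5 stuck-at-1, M6 stuck-at-1, M7 stuck-at-0, M8 stuck-at-1, M9 stuck-at-1.
Only M2 stuck-at-1 is consistent with every test.

M2 stuck-at-1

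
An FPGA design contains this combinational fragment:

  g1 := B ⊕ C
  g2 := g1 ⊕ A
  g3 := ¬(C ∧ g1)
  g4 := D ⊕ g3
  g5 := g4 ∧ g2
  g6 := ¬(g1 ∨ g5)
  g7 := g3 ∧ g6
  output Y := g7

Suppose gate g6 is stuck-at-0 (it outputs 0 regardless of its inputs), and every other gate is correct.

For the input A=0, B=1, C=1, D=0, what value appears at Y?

Propagate with g6 forced: g1=0, g2=0, g3=1, g4=1, g5=0, g6=0 [stuck-at-0], g7=0.
So Y = 0. (Without the fault it would be 1.)

0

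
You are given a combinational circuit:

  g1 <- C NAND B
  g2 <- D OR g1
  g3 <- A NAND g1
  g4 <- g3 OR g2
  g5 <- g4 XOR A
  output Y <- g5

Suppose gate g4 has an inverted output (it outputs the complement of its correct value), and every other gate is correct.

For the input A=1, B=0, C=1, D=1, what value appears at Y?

1

Propagate with g4 forced: g1=1, g2=1, g3=0, g4=0 [inverted output], g5=1.
So Y = 1. (Without the fault it would be 0.)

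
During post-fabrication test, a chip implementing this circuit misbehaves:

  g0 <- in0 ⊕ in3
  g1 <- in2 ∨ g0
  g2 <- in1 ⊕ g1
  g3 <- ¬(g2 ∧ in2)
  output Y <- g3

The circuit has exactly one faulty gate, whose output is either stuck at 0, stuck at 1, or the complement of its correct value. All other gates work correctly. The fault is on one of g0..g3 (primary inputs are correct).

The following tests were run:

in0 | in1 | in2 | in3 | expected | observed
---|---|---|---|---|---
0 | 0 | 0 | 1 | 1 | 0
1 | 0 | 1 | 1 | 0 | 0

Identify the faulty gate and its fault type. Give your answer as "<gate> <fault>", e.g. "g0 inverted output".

g3 stuck-at-0

Fault-free values for test 1 (in0=0, in1=0, in2=0, in3=1): g0=1, g1=1, g2=1, g3=1, giving Y=1. Observed 0.
Test 1: faults giving observed 0 are {g3 stuck-at-0, g3 inverted output}.
Test 2 (in0=1, in1=0, in2=1, in3=1): fault-free g0=0, g1=1, g2=1, g3=0 → 0; observed 0. Eliminates g3 inverted output.
Only g3 stuck-at-0 is consistent with every test.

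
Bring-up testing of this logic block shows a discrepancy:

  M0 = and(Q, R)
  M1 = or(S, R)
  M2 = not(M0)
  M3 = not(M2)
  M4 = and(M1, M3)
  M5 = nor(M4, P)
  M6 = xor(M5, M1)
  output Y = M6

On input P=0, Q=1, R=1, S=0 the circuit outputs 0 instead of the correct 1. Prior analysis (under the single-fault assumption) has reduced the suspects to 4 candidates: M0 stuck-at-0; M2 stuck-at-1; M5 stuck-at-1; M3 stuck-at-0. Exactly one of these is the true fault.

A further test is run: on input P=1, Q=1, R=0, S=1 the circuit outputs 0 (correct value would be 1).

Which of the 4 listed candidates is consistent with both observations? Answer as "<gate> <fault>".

M5 stuck-at-1

Evaluate each candidate on input P=1, Q=1, R=0, S=1:
  M0 stuck-at-0: M0=0 [stuck-at-0], M1=1, M2=1, M3=0, M4=0, M5=0, M6=1 → 1 — eliminated
  M2 stuck-at-1: M0=0, M1=1, M2=1 [stuck-at-1], M3=0, M4=0, M5=0, M6=1 → 1 — eliminated
  M5 stuck-at-1: M0=0, M1=1, M2=1, M3=0, M4=0, M5=1 [stuck-at-1], M6=0 → 0 — matches
  M3 stuck-at-0: M0=0, M1=1, M2=1, M3=0 [stuck-at-0], M4=0, M5=0, M6=1 → 1 — eliminated
Only M5 stuck-at-1 reproduces the observed 0.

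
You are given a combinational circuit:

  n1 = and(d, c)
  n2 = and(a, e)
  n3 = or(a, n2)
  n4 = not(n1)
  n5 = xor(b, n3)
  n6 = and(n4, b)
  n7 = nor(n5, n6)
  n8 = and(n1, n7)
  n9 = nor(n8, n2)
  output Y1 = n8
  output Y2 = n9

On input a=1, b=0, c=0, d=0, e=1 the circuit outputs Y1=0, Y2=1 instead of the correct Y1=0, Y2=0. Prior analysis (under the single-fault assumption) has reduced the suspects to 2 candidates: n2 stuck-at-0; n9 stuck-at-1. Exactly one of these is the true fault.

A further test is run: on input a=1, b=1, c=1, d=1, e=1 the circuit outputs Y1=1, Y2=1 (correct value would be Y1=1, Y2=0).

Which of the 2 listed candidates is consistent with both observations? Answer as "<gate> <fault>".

Evaluate each candidate on input a=1, b=1, c=1, d=1, e=1:
  n2 stuck-at-0: n1=1, n2=0 [stuck-at-0], n3=1, n4=0, n5=0, n6=0, n7=1, n8=1, n9=0 → Y1=1, Y2=0 — eliminated
  n9 stuck-at-1: n1=1, n2=1, n3=1, n4=0, n5=0, n6=0, n7=1, n8=1, n9=1 [stuck-at-1] → Y1=1, Y2=1 — matches
Only n9 stuck-at-1 reproduces the observed Y1=1, Y2=1.

n9 stuck-at-1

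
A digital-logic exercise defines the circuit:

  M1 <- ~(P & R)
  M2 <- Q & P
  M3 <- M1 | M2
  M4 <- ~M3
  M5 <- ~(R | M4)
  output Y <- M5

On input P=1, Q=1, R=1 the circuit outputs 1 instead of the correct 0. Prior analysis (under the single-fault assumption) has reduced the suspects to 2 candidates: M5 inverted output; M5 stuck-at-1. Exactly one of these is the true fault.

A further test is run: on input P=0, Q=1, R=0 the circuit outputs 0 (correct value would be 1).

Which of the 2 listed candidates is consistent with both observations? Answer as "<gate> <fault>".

Evaluate each candidate on input P=0, Q=1, R=0:
  M5 inverted output: M1=1, M2=0, M3=1, M4=0, M5=0 [inverted output] → 0 — matches
  M5 stuck-at-1: M1=1, M2=0, M3=1, M4=0, M5=1 [stuck-at-1] → 1 — eliminated
Only M5 inverted output reproduces the observed 0.

M5 inverted output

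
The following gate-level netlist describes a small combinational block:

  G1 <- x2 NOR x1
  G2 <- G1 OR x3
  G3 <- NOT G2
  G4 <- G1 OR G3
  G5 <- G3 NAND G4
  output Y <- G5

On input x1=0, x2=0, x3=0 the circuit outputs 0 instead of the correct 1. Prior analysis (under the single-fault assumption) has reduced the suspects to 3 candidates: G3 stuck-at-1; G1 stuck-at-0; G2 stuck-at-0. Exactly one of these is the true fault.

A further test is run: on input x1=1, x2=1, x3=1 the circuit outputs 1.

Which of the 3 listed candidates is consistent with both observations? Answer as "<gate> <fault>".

Evaluate each candidate on input x1=1, x2=1, x3=1:
  G3 stuck-at-1: G1=0, G2=1, G3=1 [stuck-at-1], G4=1, G5=0 → 0 — eliminated
  G1 stuck-at-0: G1=0 [stuck-at-0], G2=1, G3=0, G4=0, G5=1 → 1 — matches
  G2 stuck-at-0: G1=0, G2=0 [stuck-at-0], G3=1, G4=1, G5=0 → 0 — eliminated
Only G1 stuck-at-0 reproduces the observed 1.

G1 stuck-at-0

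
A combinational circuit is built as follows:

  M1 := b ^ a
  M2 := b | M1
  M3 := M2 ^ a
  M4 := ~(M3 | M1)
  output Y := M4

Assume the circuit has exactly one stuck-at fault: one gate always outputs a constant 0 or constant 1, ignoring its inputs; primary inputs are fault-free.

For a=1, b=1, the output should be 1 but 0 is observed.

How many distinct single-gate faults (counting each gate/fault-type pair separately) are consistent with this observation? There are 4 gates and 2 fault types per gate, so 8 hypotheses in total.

4

Fault-free: M1=0, M2=1, M3=0, M4=1 → 1. Observed 0.
  M1 stuck-at-0: output 1 ✗
  M1 stuck-at-1: output 0 ✓
  M2 stuck-at-0: output 0 ✓
  M2 stuck-at-1: output 1 ✗
  M3 stuck-at-0: output 1 ✗
  M3 stuck-at-1: output 0 ✓
  M4 stuck-at-0: output 0 ✓
  M4 stuck-at-1: output 1 ✗
Consistent faults: {M1 stuck-at-1, M2 stuck-at-0, M3 stuck-at-1, M4 stuck-at-0} — 4 in all.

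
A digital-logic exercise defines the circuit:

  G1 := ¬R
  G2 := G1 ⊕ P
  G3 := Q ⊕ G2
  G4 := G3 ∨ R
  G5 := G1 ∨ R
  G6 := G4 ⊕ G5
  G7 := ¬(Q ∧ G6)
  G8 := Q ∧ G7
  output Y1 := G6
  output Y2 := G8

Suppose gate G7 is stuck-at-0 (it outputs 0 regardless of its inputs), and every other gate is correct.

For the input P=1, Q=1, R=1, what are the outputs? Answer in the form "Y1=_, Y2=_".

Y1=0, Y2=0

Propagate with G7 forced: G1=0, G2=1, G3=0, G4=1, G5=1, G6=0, G7=0 [stuck-at-0], G8=0.
So the outputs are Y1=0, Y2=0. (Without the fault they would be Y1=0, Y2=1.)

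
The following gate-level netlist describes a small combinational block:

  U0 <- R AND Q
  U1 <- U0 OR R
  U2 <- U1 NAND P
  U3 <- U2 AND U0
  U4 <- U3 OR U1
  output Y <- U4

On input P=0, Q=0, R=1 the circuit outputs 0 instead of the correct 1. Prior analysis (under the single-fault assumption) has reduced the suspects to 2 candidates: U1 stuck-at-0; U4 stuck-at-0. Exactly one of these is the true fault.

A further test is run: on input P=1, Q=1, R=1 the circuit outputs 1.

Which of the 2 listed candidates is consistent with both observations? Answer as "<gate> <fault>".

Evaluate each candidate on input P=1, Q=1, R=1:
  U1 stuck-at-0: U0=1, U1=0 [stuck-at-0], U2=1, U3=1, U4=1 → 1 — matches
  U4 stuck-at-0: U0=1, U1=1, U2=0, U3=0, U4=0 [stuck-at-0] → 0 — eliminated
Only U1 stuck-at-0 reproduces the observed 1.

U1 stuck-at-0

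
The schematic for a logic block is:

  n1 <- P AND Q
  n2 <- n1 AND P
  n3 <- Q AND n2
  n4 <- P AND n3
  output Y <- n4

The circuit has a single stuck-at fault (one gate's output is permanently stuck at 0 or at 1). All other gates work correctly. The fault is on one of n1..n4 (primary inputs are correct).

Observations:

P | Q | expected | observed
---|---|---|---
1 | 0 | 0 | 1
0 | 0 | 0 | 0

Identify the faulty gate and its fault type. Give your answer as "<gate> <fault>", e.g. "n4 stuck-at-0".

n3 stuck-at-1

Fault-free values for test 1 (P=1, Q=0): n1=0, n2=0, n3=0, n4=0, giving Y=0. Observed 1.
Test 1: faults giving observed 1 are {n3 stuck-at-1, n4 stuck-at-1}.
Test 2 (P=0, Q=0): fault-free n1=0, n2=0, n3=0, n4=0 → 0; observed 0. Eliminates n4 stuck-at-1.
Only n3 stuck-at-1 is consistent with every test.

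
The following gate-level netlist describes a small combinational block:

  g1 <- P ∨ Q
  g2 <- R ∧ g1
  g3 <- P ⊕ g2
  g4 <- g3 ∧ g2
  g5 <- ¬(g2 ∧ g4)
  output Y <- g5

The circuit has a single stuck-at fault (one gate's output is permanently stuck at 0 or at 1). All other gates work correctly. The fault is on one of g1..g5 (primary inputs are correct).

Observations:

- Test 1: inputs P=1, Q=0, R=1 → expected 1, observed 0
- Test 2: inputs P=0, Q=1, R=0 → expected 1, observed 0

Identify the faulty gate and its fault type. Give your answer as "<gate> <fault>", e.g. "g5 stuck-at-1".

Fault-free values for test 1 (P=1, Q=0, R=1): g1=1, g2=1, g3=0, g4=0, g5=1, giving Y=1. Observed 0.
Test 1: faults giving observed 0 are {g3 stuck-at-1, g4 stuck-at-1, g5 stuck-at-0}.
Test 2 (P=0, Q=1, R=0): fault-free g1=1, g2=0, g3=0, g4=0, g5=1 → 1; observed 0. Eliminates g3 stuck-at-1, g4 stuck-at-1.
Only g5 stuck-at-0 is consistent with every test.

g5 stuck-at-0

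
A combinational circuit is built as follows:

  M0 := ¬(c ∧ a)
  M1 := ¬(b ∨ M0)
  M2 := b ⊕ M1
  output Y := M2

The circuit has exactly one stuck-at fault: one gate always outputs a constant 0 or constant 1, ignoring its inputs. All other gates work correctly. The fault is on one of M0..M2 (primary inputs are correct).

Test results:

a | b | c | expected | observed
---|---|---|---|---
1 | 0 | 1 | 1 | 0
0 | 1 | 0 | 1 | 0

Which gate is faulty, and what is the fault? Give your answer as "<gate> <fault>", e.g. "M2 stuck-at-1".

Fault-free values for test 1 (a=1, b=0, c=1): M0=0, M1=1, M2=1, giving Y=1. Observed 0.
Test 1: faults giving observed 0 are {M0 stuck-at-1, M1 stuck-at-0, M2 stuck-at-0}.
Test 2 (a=0, b=1, c=0): fault-free M0=1, M1=0, M2=1 → 1; observed 0. Eliminates M0 stuck-at-1, M1 stuck-at-0.
Only M2 stuck-at-0 is consistent with every test.

M2 stuck-at-0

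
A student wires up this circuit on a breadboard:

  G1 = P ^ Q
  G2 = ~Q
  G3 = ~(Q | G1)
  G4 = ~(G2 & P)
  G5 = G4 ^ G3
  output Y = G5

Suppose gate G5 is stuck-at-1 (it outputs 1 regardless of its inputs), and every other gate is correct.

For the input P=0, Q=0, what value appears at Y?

Propagate with G5 forced: G1=0, G2=1, G3=1, G4=1, G5=1 [stuck-at-1].
So Y = 1. (Without the fault it would be 0.)

1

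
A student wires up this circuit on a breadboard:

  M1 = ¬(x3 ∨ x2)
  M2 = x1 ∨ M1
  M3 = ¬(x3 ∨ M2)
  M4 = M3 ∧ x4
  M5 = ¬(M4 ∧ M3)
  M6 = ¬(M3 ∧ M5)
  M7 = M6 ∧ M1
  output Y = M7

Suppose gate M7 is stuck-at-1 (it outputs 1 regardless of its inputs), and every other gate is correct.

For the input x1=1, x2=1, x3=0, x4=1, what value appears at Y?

1

Propagate with M7 forced: M1=0, M2=1, M3=0, M4=0, M5=1, M6=1, M7=1 [stuck-at-1].
So Y = 1. (Without the fault it would be 0.)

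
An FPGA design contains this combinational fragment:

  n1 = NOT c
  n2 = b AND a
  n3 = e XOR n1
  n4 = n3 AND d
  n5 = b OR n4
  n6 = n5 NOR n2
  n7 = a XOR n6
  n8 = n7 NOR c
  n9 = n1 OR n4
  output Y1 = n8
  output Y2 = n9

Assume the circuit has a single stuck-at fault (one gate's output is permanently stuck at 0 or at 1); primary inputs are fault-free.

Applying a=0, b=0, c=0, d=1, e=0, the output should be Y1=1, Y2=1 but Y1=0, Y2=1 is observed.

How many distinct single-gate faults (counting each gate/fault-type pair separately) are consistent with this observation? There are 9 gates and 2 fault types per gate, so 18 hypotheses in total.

6

Fault-free: n1=1, n2=0, n3=1, n4=1, n5=1, n6=0, n7=0, n8=1, n9=1 → Y1=1, Y2=1. Observed Y1=0, Y2=1.
  n1: none of the 2 fault types match ✗
  n2: none of the 2 fault types match ✗
  n3: stuck-at-0 ✓; others ✗
  n4: stuck-at-0 ✓; others ✗
  n5: stuck-at-0 ✓; others ✗
  n6: stuck-at-1 ✓; others ✗
  n7: stuck-at-1 ✓; others ✗
  n8: stuck-at-0 ✓; others ✗
  n9: none of the 2 fault types match ✗
Consistent faults: {n3 stuck-at-0, n4 stuck-at-0, n5 stuck-at-0, n6 stuck-at-1, n7 stuck-at-1, n8 stuck-at-0} — 6 in all.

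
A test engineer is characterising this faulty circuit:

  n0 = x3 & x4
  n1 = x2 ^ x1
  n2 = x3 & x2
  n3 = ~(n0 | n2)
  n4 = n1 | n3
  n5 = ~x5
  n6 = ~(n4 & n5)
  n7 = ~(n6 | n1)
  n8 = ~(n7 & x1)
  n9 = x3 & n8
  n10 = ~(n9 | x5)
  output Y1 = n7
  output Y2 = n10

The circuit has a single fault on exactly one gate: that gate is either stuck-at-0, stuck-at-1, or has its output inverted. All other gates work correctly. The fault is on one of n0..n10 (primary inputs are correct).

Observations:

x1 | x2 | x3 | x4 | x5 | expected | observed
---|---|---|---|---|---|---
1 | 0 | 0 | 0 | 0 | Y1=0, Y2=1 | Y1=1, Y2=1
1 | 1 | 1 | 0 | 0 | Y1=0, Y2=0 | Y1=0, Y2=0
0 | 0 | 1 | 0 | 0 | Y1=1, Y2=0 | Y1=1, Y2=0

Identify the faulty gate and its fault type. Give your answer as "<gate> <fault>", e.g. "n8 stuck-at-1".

Fault-free values for test 1 (x1=1, x2=0, x3=0, x4=0, x5=0): n0=0, n1=1, n2=0, n3=1, n4=1, n5=1, n6=0, n7=0, n8=1, n9=0, n10=1, giving Y1=0, Y2=1. Observed Y1=1, Y2=1.
Test 1: faults giving observed Y1=1, Y2=1 are {n1 stuck-at-0, n1 inverted output, n7 stuck-at-1, n7 inverted output}.
Test 2 (x1=1, x2=1, x3=1, x4=0, x5=0): fault-free n0=0, n1=0, n2=1, n3=0, n4=0, n5=1, n6=1, n7=0, n8=1, n9=1, n10=0 → Y1=0, Y2=0; observed Y1=0, Y2=0. Eliminates n7 stuck-at-1, n7 inverted output.
Test 3 (x1=0, x2=0, x3=1, x4=0, x5=0): fault-free n0=0, n1=0, n2=0, n3=1, n4=1, n5=1, n6=0, n7=1, n8=1, n9=1, n10=0 → Y1=1, Y2=0; observed Y1=1, Y2=0. Eliminates n1 inverted output.
Only n1 stuck-at-0 is consistent with every test.

n1 stuck-at-0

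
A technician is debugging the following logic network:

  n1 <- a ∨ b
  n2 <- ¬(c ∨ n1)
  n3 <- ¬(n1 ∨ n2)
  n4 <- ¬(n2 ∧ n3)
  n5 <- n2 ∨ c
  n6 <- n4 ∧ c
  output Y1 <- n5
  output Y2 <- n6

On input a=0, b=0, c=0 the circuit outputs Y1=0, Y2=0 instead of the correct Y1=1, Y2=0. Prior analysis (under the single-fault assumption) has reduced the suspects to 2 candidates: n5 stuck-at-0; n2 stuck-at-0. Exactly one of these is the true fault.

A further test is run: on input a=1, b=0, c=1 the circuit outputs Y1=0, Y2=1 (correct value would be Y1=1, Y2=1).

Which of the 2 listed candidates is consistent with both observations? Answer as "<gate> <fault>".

Evaluate each candidate on input a=1, b=0, c=1:
  n5 stuck-at-0: n1=1, n2=0, n3=0, n4=1, n5=0 [stuck-at-0], n6=1 → Y1=0, Y2=1 — matches
  n2 stuck-at-0: n1=1, n2=0 [stuck-at-0], n3=0, n4=1, n5=1, n6=1 → Y1=1, Y2=1 — eliminated
Only n5 stuck-at-0 reproduces the observed Y1=0, Y2=1.

n5 stuck-at-0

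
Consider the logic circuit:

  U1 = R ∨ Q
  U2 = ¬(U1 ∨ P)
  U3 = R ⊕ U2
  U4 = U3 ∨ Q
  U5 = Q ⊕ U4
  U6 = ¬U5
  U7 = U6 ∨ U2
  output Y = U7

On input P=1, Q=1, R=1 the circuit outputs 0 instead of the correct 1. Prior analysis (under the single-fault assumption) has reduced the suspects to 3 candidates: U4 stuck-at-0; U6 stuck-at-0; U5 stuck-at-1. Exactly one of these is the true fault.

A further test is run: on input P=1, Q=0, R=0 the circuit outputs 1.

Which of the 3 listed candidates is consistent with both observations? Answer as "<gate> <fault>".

U4 stuck-at-0

Evaluate each candidate on input P=1, Q=0, R=0:
  U4 stuck-at-0: U1=0, U2=0, U3=0, U4=0 [stuck-at-0], U5=0, U6=1, U7=1 → 1 — matches
  U6 stuck-at-0: U1=0, U2=0, U3=0, U4=0, U5=0, U6=0 [stuck-at-0], U7=0 → 0 — eliminated
  U5 stuck-at-1: U1=0, U2=0, U3=0, U4=0, U5=1 [stuck-at-1], U6=0, U7=0 → 0 — eliminated
Only U4 stuck-at-0 reproduces the observed 1.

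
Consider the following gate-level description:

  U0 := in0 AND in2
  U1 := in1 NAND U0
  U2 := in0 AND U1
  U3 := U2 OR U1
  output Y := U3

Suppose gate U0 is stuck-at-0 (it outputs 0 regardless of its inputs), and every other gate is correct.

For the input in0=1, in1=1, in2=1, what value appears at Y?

Propagate with U0 forced: U0=0 [stuck-at-0], U1=1, U2=1, U3=1.
So Y = 1. (Without the fault it would be 0.)

1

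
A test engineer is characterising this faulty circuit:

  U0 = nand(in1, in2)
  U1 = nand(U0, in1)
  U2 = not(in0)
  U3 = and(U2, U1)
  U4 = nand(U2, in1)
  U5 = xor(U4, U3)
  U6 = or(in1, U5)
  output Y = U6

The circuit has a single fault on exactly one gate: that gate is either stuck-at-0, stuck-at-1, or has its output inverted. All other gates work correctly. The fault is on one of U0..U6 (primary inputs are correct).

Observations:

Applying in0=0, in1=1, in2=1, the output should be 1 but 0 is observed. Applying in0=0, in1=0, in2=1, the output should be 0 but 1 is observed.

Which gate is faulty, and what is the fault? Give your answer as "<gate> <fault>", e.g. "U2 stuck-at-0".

U6 inverted output

Fault-free values for test 1 (in0=0, in1=1, in2=1): U0=0, U1=1, U2=1, U3=1, U4=0, U5=1, U6=1, giving Y=1. Observed 0.
Test 1: faults giving observed 0 are {U6 stuck-at-0, U6 inverted output}.
Test 2 (in0=0, in1=0, in2=1): fault-free U0=1, U1=1, U2=1, U3=1, U4=1, U5=0, U6=0 → 0; observed 1. Eliminates U6 stuck-at-0.
Only U6 inverted output is consistent with every test.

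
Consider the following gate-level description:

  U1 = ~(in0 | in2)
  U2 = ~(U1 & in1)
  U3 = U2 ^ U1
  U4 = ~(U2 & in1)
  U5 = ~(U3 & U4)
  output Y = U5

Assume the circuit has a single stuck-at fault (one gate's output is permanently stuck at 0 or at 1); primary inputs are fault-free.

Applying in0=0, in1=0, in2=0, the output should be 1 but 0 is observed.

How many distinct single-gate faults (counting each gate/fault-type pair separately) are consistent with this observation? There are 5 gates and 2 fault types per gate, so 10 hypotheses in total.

4

Fault-free: U1=1, U2=1, U3=0, U4=1, U5=1 → 1. Observed 0.
  U1 stuck-at-0: output 0 ✓
  U1 stuck-at-1: output 1 ✗
  U2 stuck-at-0: output 0 ✓
  U2 stuck-at-1: output 1 ✗
  U3 stuck-at-0: output 1 ✗
  U3 stuck-at-1: output 0 ✓
  U4 stuck-at-0: output 1 ✗
  U4 stuck-at-1: output 1 ✗
  U5 stuck-at-0: output 0 ✓
  U5 stuck-at-1: output 1 ✗
Consistent faults: {U1 stuck-at-0, U2 stuck-at-0, U3 stuck-at-1, U5 stuck-at-0} — 4 in all.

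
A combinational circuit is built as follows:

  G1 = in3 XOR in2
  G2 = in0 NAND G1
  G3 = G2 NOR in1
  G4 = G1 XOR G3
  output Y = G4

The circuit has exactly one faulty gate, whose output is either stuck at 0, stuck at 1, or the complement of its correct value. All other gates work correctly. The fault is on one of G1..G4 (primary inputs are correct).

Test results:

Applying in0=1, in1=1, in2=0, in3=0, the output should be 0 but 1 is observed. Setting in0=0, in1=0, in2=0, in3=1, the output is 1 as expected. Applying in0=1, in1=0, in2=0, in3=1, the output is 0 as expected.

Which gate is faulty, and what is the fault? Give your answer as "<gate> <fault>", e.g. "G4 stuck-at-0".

G1 stuck-at-1

Fault-free values for test 1 (in0=1, in1=1, in2=0, in3=0): G1=0, G2=1, G3=0, G4=0, giving Y=0. Observed 1.
Test 1: faults giving observed 1 are {G1 stuck-at-1, G1 inverted output, G3 stuck-at-1, G3 inverted output, G4 stuck-at-1, G4 inverted output}.
Test 2 (in0=0, in1=0, in2=0, in3=1): fault-free G1=1, G2=1, G3=0, G4=1 → 1; observed 1. Eliminates G1 inverted output, G3 stuck-at-1, G3 inverted output, G4 inverted output.
Test 3 (in0=1, in1=0, in2=0, in3=1): fault-free G1=1, G2=0, G3=1, G4=0 → 0; observed 0. Eliminates G4 stuck-at-1.
Only G1 stuck-at-1 is consistent with every test.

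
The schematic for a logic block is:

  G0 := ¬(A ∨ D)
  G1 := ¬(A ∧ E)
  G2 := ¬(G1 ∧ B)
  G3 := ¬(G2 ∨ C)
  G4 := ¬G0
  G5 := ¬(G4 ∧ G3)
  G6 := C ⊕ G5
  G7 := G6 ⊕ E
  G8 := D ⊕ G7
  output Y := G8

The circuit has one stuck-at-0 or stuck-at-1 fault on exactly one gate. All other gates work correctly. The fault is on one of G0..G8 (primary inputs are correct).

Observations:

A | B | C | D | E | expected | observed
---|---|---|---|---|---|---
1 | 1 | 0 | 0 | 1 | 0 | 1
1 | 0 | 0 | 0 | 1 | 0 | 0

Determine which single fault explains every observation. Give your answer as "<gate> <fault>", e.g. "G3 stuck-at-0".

Fault-free values for test 1 (A=1, B=1, C=0, D=0, E=1): G0=0, G1=0, G2=1, G3=0, G4=1, G5=1, G6=1, G7=0, G8=0, giving Y=0. Observed 1.
Test 1: faults giving observed 1 are {G1 stuck-at-1, G2 stuck-at-0, G3 stuck-at-1, G5 stuck-at-0, G6 stuck-at-0, G7 stuck-at-1, G8 stuck-at-1}.
Test 2 (A=1, B=0, C=0, D=0, E=1): fault-free G0=0, G1=0, G2=1, G3=0, G4=1, G5=1, G6=1, G7=0, G8=0 → 0; observed 0. Eliminates G2 stuck-at-0, G3 stuck-at-1, G5 stuck-at-0, G6 stuck-at-0, G7 stuck-at-1, G8 stuck-at-1.
Only G1 stuck-at-1 is consistent with every test.

G1 stuck-at-1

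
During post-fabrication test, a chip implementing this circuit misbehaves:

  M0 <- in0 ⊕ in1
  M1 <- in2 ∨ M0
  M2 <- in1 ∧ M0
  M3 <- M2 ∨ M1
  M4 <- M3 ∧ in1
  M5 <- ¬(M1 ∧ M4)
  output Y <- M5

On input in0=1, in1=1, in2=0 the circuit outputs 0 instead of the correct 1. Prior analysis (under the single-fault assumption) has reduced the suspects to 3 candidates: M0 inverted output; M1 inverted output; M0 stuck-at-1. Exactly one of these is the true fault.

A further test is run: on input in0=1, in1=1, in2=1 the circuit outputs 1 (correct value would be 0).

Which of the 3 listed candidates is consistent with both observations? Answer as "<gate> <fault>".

Evaluate each candidate on input in0=1, in1=1, in2=1:
  M0 inverted output: M0=1 [inverted output], M1=1, M2=1, M3=1, M4=1, M5=0 → 0 — eliminated
  M1 inverted output: M0=0, M1=0 [inverted output], M2=0, M3=0, M4=0, M5=1 → 1 — matches
  M0 stuck-at-1: M0=1 [stuck-at-1], M1=1, M2=1, M3=1, M4=1, M5=0 → 0 — eliminated
Only M1 inverted output reproduces the observed 1.

M1 inverted output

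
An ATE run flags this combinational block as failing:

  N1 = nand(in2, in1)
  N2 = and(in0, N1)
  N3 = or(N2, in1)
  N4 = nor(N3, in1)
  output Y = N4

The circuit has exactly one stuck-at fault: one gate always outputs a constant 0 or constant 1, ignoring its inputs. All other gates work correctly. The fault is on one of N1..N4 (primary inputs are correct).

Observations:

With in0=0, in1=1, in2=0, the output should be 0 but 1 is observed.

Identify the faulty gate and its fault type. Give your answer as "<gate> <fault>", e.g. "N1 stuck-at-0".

Fault-free values for test 1 (in0=0, in1=1, in2=0): N1=1, N2=0, N3=1, N4=0, giving Y=0. Observed 1.
Test 1: faults giving observed 1 are {N4 stuck-at-1}.
Only N4 stuck-at-1 is consistent with every test.

N4 stuck-at-1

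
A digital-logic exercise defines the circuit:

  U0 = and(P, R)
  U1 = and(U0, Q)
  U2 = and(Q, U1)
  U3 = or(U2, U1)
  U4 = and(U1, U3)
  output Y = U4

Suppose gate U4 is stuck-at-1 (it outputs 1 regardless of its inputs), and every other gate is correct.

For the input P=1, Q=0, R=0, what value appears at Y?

1

Propagate with U4 forced: U0=0, U1=0, U2=0, U3=0, U4=1 [stuck-at-1].
So Y = 1. (Without the fault it would be 0.)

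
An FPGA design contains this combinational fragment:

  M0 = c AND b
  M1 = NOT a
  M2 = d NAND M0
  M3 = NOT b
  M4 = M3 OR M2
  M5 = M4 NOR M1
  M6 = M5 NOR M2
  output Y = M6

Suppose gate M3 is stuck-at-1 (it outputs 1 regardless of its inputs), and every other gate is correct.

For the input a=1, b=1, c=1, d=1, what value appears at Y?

Propagate with M3 forced: M0=1, M1=0, M2=0, M3=1 [stuck-at-1], M4=1, M5=0, M6=1.
So Y = 1. (Without the fault it would be 0.)

1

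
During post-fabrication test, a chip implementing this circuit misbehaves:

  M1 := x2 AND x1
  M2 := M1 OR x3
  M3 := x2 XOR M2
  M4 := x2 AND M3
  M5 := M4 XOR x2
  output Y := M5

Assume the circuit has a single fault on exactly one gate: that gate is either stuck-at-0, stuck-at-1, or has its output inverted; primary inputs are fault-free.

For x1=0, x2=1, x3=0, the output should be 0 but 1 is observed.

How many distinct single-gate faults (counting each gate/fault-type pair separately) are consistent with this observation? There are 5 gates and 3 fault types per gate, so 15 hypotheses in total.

10

Fault-free: M1=0, M2=0, M3=1, M4=1, M5=0 → 0. Observed 1.
  M1: stuck-at-1, inverted output ✓; others ✗
  M2: stuck-at-1, inverted output ✓; others ✗
  M3: stuck-at-0, inverted output ✓; others ✗
  M4: stuck-at-0, inverted output ✓; others ✗
  M5: stuck-at-1, inverted output ✓; others ✗
Consistent faults: {M1 stuck-at-1, M1 inverted output, M2 stuck-at-1, M2 inverted output, M3 stuck-at-0, M3 inverted output, M4 stuck-at-0, M4 inverted output, M5 stuck-at-1, M5 inverted output} — 10 in all.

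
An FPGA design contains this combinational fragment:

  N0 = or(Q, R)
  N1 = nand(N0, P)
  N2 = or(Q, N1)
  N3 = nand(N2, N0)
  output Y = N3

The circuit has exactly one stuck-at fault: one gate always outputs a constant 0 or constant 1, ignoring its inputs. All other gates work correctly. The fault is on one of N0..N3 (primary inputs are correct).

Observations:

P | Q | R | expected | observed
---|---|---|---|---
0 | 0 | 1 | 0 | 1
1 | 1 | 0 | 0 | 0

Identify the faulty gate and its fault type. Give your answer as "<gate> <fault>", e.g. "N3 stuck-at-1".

Fault-free values for test 1 (P=0, Q=0, R=1): N0=1, N1=1, N2=1, N3=0, giving Y=0. Observed 1.
Test 1: faults giving observed 1 are {N0 stuck-at-0, N1 stuck-at-0, N2 stuck-at-0, N3 stuck-at-1}.
Test 2 (P=1, Q=1, R=0): fault-free N0=1, N1=0, N2=1, N3=0 → 0; observed 0. Eliminates N0 stuck-at-0, N2 stuck-at-0, N3 stuck-at-1.
Only N1 stuck-at-0 is consistent with every test.

N1 stuck-at-0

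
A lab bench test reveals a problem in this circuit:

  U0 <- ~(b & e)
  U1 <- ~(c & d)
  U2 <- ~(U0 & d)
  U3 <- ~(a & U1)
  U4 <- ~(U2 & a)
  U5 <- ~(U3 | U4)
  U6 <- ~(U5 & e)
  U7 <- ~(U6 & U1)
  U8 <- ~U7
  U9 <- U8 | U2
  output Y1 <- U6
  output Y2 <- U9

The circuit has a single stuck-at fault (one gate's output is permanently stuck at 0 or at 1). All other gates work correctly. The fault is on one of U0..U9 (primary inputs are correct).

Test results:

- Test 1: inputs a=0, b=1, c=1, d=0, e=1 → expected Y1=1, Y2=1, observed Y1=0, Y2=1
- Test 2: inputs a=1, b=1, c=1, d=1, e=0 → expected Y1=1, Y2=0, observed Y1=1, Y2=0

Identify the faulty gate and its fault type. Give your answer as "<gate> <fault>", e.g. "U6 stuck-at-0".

U5 stuck-at-1

Fault-free values for test 1 (a=0, b=1, c=1, d=0, e=1): U0=0, U1=1, U2=1, U3=1, U4=1, U5=0, U6=1, U7=0, U8=1, U9=1, giving Y1=1, Y2=1. Observed Y1=0, Y2=1.
Test 1: faults giving observed Y1=0, Y2=1 are {U5 stuck-at-1, U6 stuck-at-0}.
Test 2 (a=1, b=1, c=1, d=1, e=0): fault-free U0=1, U1=0, U2=0, U3=1, U4=1, U5=0, U6=1, U7=1, U8=0, U9=0 → Y1=1, Y2=0; observed Y1=1, Y2=0. Eliminates U6 stuck-at-0.
Only U5 stuck-at-1 is consistent with every test.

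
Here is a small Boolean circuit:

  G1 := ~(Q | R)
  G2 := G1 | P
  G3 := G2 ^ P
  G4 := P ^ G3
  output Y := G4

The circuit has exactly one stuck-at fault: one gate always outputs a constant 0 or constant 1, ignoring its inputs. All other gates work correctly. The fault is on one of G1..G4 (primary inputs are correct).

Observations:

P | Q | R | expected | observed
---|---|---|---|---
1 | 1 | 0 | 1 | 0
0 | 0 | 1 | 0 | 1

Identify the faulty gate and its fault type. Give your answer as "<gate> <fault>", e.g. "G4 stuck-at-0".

G3 stuck-at-1

Fault-free values for test 1 (P=1, Q=1, R=0): G1=0, G2=1, G3=0, G4=1, giving Y=1. Observed 0.
Test 1: faults giving observed 0 are {G2 stuck-at-0, G3 stuck-at-1, G4 stuck-at-0}.
Test 2 (P=0, Q=0, R=1): fault-free G1=0, G2=0, G3=0, G4=0 → 0; observed 1. Eliminates G2 stuck-at-0, G4 stuck-at-0.
Only G3 stuck-at-1 is consistent with every test.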